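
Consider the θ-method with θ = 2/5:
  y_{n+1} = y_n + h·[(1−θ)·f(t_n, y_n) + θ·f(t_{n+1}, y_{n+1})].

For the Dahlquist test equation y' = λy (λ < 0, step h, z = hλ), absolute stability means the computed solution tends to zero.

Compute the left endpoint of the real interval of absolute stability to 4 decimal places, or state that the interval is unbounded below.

z* = -10.0000.

With y'=λy (z=hλ):
  y_{n+1} = y_n + z·[3/5·y_n + 2/5·y_{n+1}] ⇒ (1 − 2/5z)y_{n+1} = (1 + 3/5z)y_n
  so R(z) = (1 + 3/5z)/(1 − 2/5z).

Boundary: |R(x)|=1, x<0.
x=-1.13: |R|=0.2218
R=−1: 1+3/5x = −1+2/5x ⇒ -1/5x=2 ⇒ x=2/(-1/5)=-10.0000
Confirm numerically:
  x=-9.918: |R|=0.99670 <1
  x=-9.244: |R|=0.96781 <1
  x=-6.153: |R|=0.77771 <1
  x=-4.732: |R|=0.63579 <1
  x=-10.407: |R|=1.01577 >1
  x=-10.365: |R|=1.01419 >1
  x=-10.208: |R|=1.00818 >1
So |R|<1 on (-10.0000, 0).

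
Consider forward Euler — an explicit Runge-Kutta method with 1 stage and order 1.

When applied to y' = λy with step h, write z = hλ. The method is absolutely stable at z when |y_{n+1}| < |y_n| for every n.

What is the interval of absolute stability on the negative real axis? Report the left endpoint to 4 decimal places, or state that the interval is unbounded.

z∈(-2.0000,0).

With y'=λy (z=hλ):
  order 1, 1-stage ⇒ R(z)=1+z
  (e.g. R(-0.4)=0.60000, |R|=0.60000)

Boundary: |R(x)|=1, x<0.
x=-0.4: |R|=0.6000
|R(-2.12)|=1.1200 |R(-1.46)|=0.4600 |R(-1.02)|=0.0200
Bisect:
  x_lo=-2.4393 |R|=1.4393  x_hi=-0.0698 |R|=0.9302
  mid=-1.25453 |R|=0.25453 →hi
  mid=-1.84690 |R|=0.84690 →hi
  mid=-2.14308 |R|=1.14308 →lo
  mid=-1.99499 |R|=0.99499 →hi
  mid=-2.06904 |R|=1.06904 →lo
  mid=-2.03201 |R|=1.03201 →lo
  mid=-2.01350 |R|=1.01350 →lo
  mid=-2.00425 |R|=1.00425 →lo
  mid=-1.99962 |R|=0.99962 →hi
  mid=-2.00193 |R|=1.00193 →lo
  ...
  [-2.00005,-1.99991] ⇒ x*=-2.0000
Stable set (-2.0000, 0).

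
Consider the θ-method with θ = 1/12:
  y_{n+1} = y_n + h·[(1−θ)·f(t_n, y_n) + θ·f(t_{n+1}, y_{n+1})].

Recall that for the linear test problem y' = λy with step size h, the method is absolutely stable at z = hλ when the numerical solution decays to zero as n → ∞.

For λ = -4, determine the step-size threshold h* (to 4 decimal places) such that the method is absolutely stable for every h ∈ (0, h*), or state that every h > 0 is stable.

(-2.4000,0); λ=-4 ⇒ h* = (12/5)/4 = 0.6000.

Test eqn y'=λy, z=hλ:
  y_{n+1} = y_n + z·[11/12·y_n + 1/12·y_{n+1}] ⇒ (1 − 1/12z)y_{n+1} = (1 + 11/12z)y_n
  R(z) = (1 + 11/12z)/(1 − 1/12z).

Need |R(x)|<1, x<0.
x=-0.73: |R|=0.3119
R=−1: 1+11/12x = −1+1/12x ⇒ -5/6x=2 ⇒ x=2/(-5/6)=-2.4000
Confirm numerically:
  x=-2.084: |R|=0.77563 <1
  x=-1.807: |R|=0.57051 <1
  x=-1.043: |R|=0.04040 <1
  x=-2.916: |R|=1.34594 >1
  x=-2.736: |R|=1.22801 >1
  x=-2.720: |R|=1.21739 >1
Stable set (-2.4000, 0).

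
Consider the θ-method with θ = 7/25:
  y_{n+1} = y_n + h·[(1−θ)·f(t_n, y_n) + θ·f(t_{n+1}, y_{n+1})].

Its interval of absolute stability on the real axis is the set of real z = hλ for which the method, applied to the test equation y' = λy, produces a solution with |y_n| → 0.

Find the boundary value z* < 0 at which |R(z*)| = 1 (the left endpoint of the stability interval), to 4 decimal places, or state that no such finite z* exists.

z* = -4.5455.

With y'=λy (z=hλ):
  y_{n+1} = y_n + z·[18/25·y_n + 7/25·y_{n+1}] ⇒ (1 − 7/25z)y_{n+1} = (1 + 18/25z)y_n
  so R(z) = (1 + 18/25z)/(1 − 7/25z).

Solve |R(x)|<1 on ℝ⁻.
x=-0.6: |R|=0.4863
R=−1: 1+18/25x = −1+7/25x ⇒ -11/25x=2 ⇒ x=2/(-11/25)=-4.5455
Confirm numerically:
  x=-4.125: |R|=0.91415 <1
  x=-3.370: |R|=0.73390 <1
  x=-2.024: |R|=0.29187 <1
  x=-4.783: |R|=1.04468 >1
  x=-4.753: |R|=1.03918 >1
Interval (-4.5455, 0).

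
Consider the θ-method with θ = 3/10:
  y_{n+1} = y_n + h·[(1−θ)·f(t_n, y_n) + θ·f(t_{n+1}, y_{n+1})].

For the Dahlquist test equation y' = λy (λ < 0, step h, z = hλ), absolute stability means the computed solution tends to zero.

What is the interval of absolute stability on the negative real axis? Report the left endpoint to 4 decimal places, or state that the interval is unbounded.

(-5.0000, 0).

Test eqn y'=λy, z=hλ:
  y_{n+1} = y_n + z·[7/10·y_n + 3/10·y_{n+1}] ⇒ (1 − 3/10z)y_{n+1} = (1 + 7/10z)y_n
  so R(z) = (1 + 7/10z)/(1 − 3/10z).

Boundary: |R(x)|=1, x<0.
x=-0.56: |R|=0.5205
R=−1: 1+7/10x = −1+3/10x ⇒ -2/5x=2 ⇒ x=2/(-2/5)=-5.0000
Confirm numerically:
  x=-4.396: |R|=0.89581 <1
  x=-3.248: |R|=0.64506 <1
  x=-3.139: |R|=0.61662 <1
  x=-5.190: |R|=1.02972 >1
  x=-5.080: |R|=1.01268 >1
Interval (-5.0000, 0).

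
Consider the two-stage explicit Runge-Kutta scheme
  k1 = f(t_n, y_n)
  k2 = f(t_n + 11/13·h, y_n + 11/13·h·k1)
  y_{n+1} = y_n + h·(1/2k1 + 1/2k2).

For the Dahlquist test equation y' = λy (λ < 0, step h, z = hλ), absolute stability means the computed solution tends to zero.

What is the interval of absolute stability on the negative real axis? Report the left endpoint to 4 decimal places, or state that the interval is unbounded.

Set f=λy, z=hλ:
  k1=λy_n ⇒ h·k1=z·y_n;  k2=λ(1+11/13z)y_n ⇒ h·k2=z(1+11/13z)y_n
  y_{n+1}/y_n = 1 + 1/2z + 1/2z(1+11/13z) = 1 + z + 11/26z²
  Hence R(z) = 1 + z + 11/26z².

Boundary: |R(x)|=1, x<0.
x=-0.91: |R|=0.4404
R=1: x+11/26x²=0 ⇒ x=−26/11=-2.3636; min R=1−1/(4·11/26)=0.4091>−1
Confirm numerically:
  x=-2.282: |R|=0.92118 <1
  x=-1.902: |R|=0.62852 <1
  x=-1.231: |R|=0.41011 <1
  x=-2.853: |R|=1.59068 >1
  x=-2.587: |R|=1.24447 >1
Interval (-2.3636, 0).

z∈(-2.3636,0).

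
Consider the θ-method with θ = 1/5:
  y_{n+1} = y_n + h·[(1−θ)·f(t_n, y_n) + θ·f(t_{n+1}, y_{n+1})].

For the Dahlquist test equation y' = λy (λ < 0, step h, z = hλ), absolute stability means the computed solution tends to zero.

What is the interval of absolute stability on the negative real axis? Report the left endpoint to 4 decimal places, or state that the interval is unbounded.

(-3.3333, 0).

Set f=λy, z=hλ:
  y_{n+1} = y_n + z·[4/5·y_n + 1/5·y_{n+1}] ⇒ (1 − 1/5z)y_{n+1} = (1 + 4/5z)y_n
  R(z) = (1 + 4/5z)/(1 − 1/5z).

Need |R(x)|<1, x<0.
x=-1.21: |R|=0.0258
R=−1: 1+4/5x = −1+1/5x ⇒ -3/5x=2 ⇒ x=2/(-3/5)=-3.3333
Confirm numerically:
  x=-2.703: |R|=0.75451 <1
  x=-2.177: |R|=0.51665 <1
  x=-2.021: |R|=0.43925 <1
  x=-1.578: |R|=0.19945 <1
  x=-3.545: |R|=1.07431 >1
  x=-3.450: |R|=1.04142 >1
Stable set (-3.3333, 0).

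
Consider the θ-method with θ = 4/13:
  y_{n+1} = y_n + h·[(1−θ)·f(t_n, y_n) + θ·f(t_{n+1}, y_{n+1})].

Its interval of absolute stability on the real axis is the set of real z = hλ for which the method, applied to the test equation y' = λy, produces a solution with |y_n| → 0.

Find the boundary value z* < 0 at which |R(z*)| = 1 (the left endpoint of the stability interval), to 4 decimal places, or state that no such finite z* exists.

z* = -5.2000.

Test eqn y'=λy, z=hλ:
  y_{n+1} = y_n + z·[9/13·y_n + 4/13·y_{n+1}] ⇒ (1 − 4/13z)y_{n+1} = (1 + 9/13z)y_n
  Hence R(z) = (1 + 9/13z)/(1 − 4/13z).

Need |R(x)|<1, x<0.
x=-1.37: |R|=0.0363
R=−1: 1+9/13x = −1+4/13x ⇒ -5/13x=2 ⇒ x=2/(-5/13)=-5.2000
Confirm numerically:
  x=-2.678: |R|=0.46820 <1
  x=-2.183: |R|=0.30586 <1
  x=-2.165: |R|=0.29940 <1
  x=-5.743: |R|=1.07548 >1
  x=-5.634: |R|=1.06106 >1
  x=-5.420: |R|=1.03172 >1
Interval (-5.2000, 0).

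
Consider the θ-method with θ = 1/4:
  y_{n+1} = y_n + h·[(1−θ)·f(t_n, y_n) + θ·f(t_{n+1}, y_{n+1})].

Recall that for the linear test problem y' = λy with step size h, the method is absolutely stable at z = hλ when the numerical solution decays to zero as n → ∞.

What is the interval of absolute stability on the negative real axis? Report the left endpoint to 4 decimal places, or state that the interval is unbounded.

With y'=λy (z=hλ):
  y_{n+1} = y_n + z·[3/4·y_n + 1/4·y_{n+1}] ⇒ (1 − 1/4z)y_{n+1} = (1 + 3/4z)y_n
  ⇒ R(z) = (1 + 3/4z)/(1 − 1/4z).

Solve |R(x)|<1 on ℝ⁻.
x=-0.58: |R|=0.4934
R=−1: 1+3/4x = −1+1/4x ⇒ -1/2x=2 ⇒ x=2/(-1/2)=-4.0000
Confirm numerically:
  x=-2.849: |R|=0.66389 <1
  x=-1.902: |R|=0.28905 <1
  x=-1.817: |R|=0.24944 <1
  x=-4.537: |R|=1.12581 >1
  x=-4.268: |R|=1.06483 >1
  x=-4.155: |R|=1.03801 >1
So |R|<1 on (-4.0000, 0).

z∈(-4.0000,0).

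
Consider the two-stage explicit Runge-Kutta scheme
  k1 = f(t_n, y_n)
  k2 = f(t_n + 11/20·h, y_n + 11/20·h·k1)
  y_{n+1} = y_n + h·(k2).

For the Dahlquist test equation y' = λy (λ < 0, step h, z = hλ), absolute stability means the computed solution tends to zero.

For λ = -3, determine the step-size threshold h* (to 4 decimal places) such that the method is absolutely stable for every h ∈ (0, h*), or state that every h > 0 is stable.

(-1.8182,0); λ=-3 ⇒ h* = (20/11)/3 = 0.6061.

Set f=λy, z=hλ:
  k1=λy_n ⇒ h·k1=z·y_n;  k2=λ(1+11/20z)y_n ⇒ h·k2=z(1+11/20z)y_n
  y_{n+1}/y_n = 1 + z(1+11/20z) = 1 + z + 11/20z²
  R(z) = 1 + z + 11/20z².

Find x<0 with |R(x)|<1.
x=-1.47: |R|=0.7185
R=1: x+11/20x²=0 ⇒ x=−20/11=-1.8182; min R=1−1/(4·11/20)=0.5455>−1
Confirm numerically:
  x=-1.736: |R|=0.92153 <1
  x=-1.726: |R|=0.91249 <1
  x=-1.629: |R|=0.83050 <1
  x=-1.358: |R|=0.65629 <1
  x=-2.240: |R|=1.51968 >1
  x=-1.961: |R|=1.15404 >1
  x=-1.920: |R|=1.10752 >1
Interval (-1.8182, 0).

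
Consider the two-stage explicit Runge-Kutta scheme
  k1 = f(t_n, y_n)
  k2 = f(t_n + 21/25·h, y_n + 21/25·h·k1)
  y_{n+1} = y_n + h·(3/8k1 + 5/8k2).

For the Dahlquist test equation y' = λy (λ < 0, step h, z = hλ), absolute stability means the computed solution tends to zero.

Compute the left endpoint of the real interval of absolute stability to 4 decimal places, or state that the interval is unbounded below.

z* = -1.9048.

On y'=λy, z=hλ:
  k1=λy_n ⇒ h·k1=z·y_n;  k2=λ(1+21/25z)y_n ⇒ h·k2=z(1+21/25z)y_n
  y_{n+1}/y_n = 1 + 3/8z + 5/8z(1+21/25z) = 1 + z + 21/40z²
  so R(z) = 1 + z + 21/40z².

Need |R(x)|<1, x<0.
x=-1.77: |R|=0.8748
R=1: x+21/40x²=0 ⇒ x=−40/21=-1.9048; min R=1−1/(4·21/40)=0.5238>−1
Confirm numerically:
  x=-1.751: |R|=0.85865 <1
  x=-1.609: |R|=0.75016 <1
  x=-1.045: |R|=0.52831 <1
  x=-2.479: |R|=1.74736 >1
  x=-2.221: |R|=1.36874 >1
Interval (-1.9048, 0).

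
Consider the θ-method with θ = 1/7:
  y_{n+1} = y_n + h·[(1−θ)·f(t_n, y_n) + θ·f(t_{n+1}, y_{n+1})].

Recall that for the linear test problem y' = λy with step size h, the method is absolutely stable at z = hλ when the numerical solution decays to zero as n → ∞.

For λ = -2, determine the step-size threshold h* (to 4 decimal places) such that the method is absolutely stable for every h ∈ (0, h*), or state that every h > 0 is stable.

Test eqn y'=λy, z=hλ:
  y_{n+1} = y_n + z·[6/7·y_n + 1/7·y_{n+1}] ⇒ (1 − 1/7z)y_{n+1} = (1 + 6/7z)y_n
  R(z) = (1 + 6/7z)/(1 − 1/7z).

Solve |R(x)|<1 on ℝ⁻.
x=-0.75: |R|=0.3226
R=−1: 1+6/7x = −1+1/7x ⇒ -5/7x=2 ⇒ x=2/(-5/7)=-2.8000
Confirm numerically:
  x=-2.645: |R|=0.91965 <1
  x=-2.581: |R|=0.88571 <1
  x=-2.386: |R|=0.77946 <1
  x=-1.692: |R|=0.36263 <1
  x=-3.390: |R|=1.28393 >1
  x=-3.277: |R|=1.23207 >1
  x=-3.116: |R|=1.15619 >1
Interval (-2.8000, 0).

(-2.8000,0); λ=-2 ⇒ h* = (14/5)/2 = 1.4000.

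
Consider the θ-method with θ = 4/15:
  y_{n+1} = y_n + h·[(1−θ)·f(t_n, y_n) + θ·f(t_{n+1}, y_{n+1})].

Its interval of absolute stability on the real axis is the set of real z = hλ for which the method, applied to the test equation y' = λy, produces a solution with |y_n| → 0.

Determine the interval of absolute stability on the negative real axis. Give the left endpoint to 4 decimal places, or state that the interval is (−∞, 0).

On y'=λy, z=hλ:
  y_{n+1} = y_n + z·[11/15·y_n + 4/15·y_{n+1}] ⇒ (1 − 4/15z)y_{n+1} = (1 + 11/15z)y_n
  so R(z) = (1 + 11/15z)/(1 − 4/15z).

Find x<0 with |R(x)|<1.
x=-1.17: |R|=0.1082
R=−1: 1+11/15x = −1+4/15x ⇒ -7/15x=2 ⇒ x=2/(-7/15)=-4.2857
Confirm numerically:
  x=-4.259: |R|=0.99416 <1
  x=-3.267: |R|=0.74594 <1
  x=-2.859: |R|=0.62222 <1
  x=-4.883: |R|=1.12108 >1
  x=-4.531: |R|=1.05184 >1
Interval (-4.2857, 0).

(-4.2857, 0).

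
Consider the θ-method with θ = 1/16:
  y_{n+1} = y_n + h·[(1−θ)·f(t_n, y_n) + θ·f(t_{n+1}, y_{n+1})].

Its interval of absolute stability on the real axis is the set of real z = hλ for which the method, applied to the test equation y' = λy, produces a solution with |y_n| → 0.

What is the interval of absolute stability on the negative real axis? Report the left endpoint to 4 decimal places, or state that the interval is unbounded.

Set f=λy, z=hλ:
  y_{n+1} = y_n + z·[15/16·y_n + 1/16·y_{n+1}] ⇒ (1 − 1/16z)y_{n+1} = (1 + 15/16z)y_n
  ⇒ R(z) = (1 + 15/16z)/(1 − 1/16z).

Need |R(x)|<1, x<0.
x=-0.83: |R|=0.2109
R=−1: 1+15/16x = −1+1/16x ⇒ -7/8x=2 ⇒ x=2/(-7/8)=-2.2857
Confirm numerically:
  x=-1.770: |R|=0.59370 <1
  x=-1.589: |R|=0.44545 <1
  x=-1.529: |R|=0.39563 <1
  x=-1.155: |R|=0.07724 <1
  x=-2.822: |R|=1.39889 >1
  x=-2.526: |R|=1.18158 >1
  x=-2.462: |R|=1.13368 >1
So |R|<1 on (-2.2857, 0).

(-2.2857, 0).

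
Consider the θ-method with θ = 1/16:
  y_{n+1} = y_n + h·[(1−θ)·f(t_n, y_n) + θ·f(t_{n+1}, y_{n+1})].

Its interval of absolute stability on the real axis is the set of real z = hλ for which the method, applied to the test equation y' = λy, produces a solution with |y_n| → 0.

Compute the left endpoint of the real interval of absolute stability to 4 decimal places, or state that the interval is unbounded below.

left endpoint -2.2857.

With y'=λy (z=hλ):
  y_{n+1} = y_n + z·[15/16·y_n + 1/16·y_{n+1}] ⇒ (1 − 1/16z)y_{n+1} = (1 + 15/16z)y_n
  Hence R(z) = (1 + 15/16z)/(1 − 1/16z).

Solve |R(x)|<1 on ℝ⁻.
x=-0.94: |R|=0.1122
R=−1: 1+15/16x = −1+1/16x ⇒ -7/8x=2 ⇒ x=2/(-7/8)=-2.2857
Confirm numerically:
  x=-2.121: |R|=0.87274 <1
  x=-1.638: |R|=0.48588 <1
  x=-1.230: |R|=0.14219 <1
  x=-2.530: |R|=1.18457 >1
  x=-2.526: |R|=1.18158 >1
  x=-2.327: |R|=1.03154 >1
Stable set (-2.2857, 0).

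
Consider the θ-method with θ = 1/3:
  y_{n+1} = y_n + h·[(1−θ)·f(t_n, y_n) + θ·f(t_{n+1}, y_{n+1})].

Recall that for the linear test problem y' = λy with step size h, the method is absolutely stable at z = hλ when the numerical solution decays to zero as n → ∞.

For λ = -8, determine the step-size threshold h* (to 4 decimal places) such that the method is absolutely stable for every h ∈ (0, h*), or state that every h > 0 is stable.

Set f=λy, z=hλ:
  y_{n+1} = y_n + z·[2/3·y_n + 1/3·y_{n+1}] ⇒ (1 − 1/3z)y_{n+1} = (1 + 2/3z)y_n
  Hence R(z) = (1 + 2/3z)/(1 − 1/3z).

Need |R(x)|<1, x<0.
x=-0.54: |R|=0.5424
R=−1: 1+2/3x = −1+1/3x ⇒ -1/3x=2 ⇒ x=2/(-1/3)=-6.0000
Confirm numerically:
  x=-5.232: |R|=0.90671 <1
  x=-4.402: |R|=0.78411 <1
  x=-3.733: |R|=0.66330 <1
  x=-2.993: |R|=0.49825 <1
  x=-6.453: |R|=1.04792 >1
  x=-6.271: |R|=1.02923 >1
Stable set (-6.0000, 0).

(-6.0000,0); λ=-8 ⇒ h* = (6)/8 = 0.7500.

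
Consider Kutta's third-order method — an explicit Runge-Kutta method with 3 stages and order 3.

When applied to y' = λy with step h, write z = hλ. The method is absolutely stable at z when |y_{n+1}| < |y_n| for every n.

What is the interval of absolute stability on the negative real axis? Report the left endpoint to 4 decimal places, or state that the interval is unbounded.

With y'=λy (z=hλ):
  order 3, 3-stage ⇒ R(z)=1+z+z^2/2+z^3/6
  (e.g. R(-0.65)=0.51548, |R|=0.51548)

Solve |R(x)|<1 on ℝ⁻.
x=-0.65: |R|=0.5155
|R(-2.75)|=1.4349 |R(-2.67)|=1.2779 |R(-2.23)|=0.5918
Bisect:
  x_lo=-3.1000 |R|=2.2602  x_hi=-0.1275 |R|=0.8803
  mid=-1.61375 |R|=0.01208 →hi
  mid=-2.35688 |R|=0.76148 →hi
  mid=-2.72845 |R|=1.39153 →lo
  mid=-2.54267 |R|=1.04988 →lo
  mid=-2.44978 |R|=0.89942 →hi
  mid=-2.49622 |R|=0.97304 →hi
  mid=-2.51944 |R|=1.01105 →lo
  ...
  [-2.51291,-2.51273] ⇒ x*=-2.5127
Stable set (-2.5127, 0).

z∈(-2.5127,0).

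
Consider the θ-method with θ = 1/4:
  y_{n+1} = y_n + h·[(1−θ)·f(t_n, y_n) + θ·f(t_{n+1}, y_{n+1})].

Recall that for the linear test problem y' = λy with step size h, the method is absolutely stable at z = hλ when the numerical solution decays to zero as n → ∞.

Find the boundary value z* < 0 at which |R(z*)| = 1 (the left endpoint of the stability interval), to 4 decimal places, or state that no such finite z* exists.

z* = -4.0000.

Test eqn y'=λy, z=hλ:
  y_{n+1} = y_n + z·[3/4·y_n + 1/4·y_{n+1}] ⇒ (1 − 1/4z)y_{n+1} = (1 + 3/4z)y_n
  Hence R(z) = (1 + 3/4z)/(1 − 1/4z).

Need |R(x)|<1, x<0.
x=-0.54: |R|=0.5242
R=−1: 1+3/4x = −1+1/4x ⇒ -1/2x=2 ⇒ x=2/(-1/2)=-4.0000
Confirm numerically:
  x=-3.806: |R|=0.95029 <1
  x=-2.880: |R|=0.67442 <1
  x=-2.393: |R|=0.49726 <1
  x=-4.439: |R|=1.10404 >1
  x=-4.115: |R|=1.02834 >1
  x=-4.103: |R|=1.02542 >1
Stable set (-4.0000, 0).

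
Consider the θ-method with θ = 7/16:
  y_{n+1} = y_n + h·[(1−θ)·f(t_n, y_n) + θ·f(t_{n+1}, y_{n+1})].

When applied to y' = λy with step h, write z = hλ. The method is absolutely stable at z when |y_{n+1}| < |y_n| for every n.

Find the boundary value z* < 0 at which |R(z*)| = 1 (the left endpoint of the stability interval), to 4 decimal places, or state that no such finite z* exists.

Test eqn y'=λy, z=hλ:
  y_{n+1} = y_n + z·[9/16·y_n + 7/16·y_{n+1}] ⇒ (1 − 7/16z)y_{n+1} = (1 + 9/16z)y_n
  R(z) = (1 + 9/16z)/(1 − 7/16z).

Find x<0 with |R(x)|<1.
x=-0.54: |R|=0.5632
R=−1: 1+9/16x = −1+7/16x ⇒ -1/8x=2 ⇒ x=2/(-1/8)=-16.0000
Confirm numerically:
  x=-15.155: |R|=0.98616 <1
  x=-10.216: |R|=0.86781 <1
  x=-7.993: |R|=0.77743 <1
  x=-16.554: |R|=1.00840 >1
  x=-16.068: |R|=1.00106 >1
Interval (-16.0000, 0).

left endpoint -16.0000.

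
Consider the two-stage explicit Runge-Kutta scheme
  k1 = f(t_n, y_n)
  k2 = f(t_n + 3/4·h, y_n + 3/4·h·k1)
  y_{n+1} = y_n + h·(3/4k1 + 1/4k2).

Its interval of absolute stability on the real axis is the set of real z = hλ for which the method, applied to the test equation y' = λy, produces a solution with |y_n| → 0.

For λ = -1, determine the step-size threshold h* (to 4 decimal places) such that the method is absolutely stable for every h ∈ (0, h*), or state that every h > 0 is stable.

(-5.3333,0); λ=-1 ⇒ h* = (16/3)/1 = 5.3333.

Test eqn y'=λy, z=hλ:
  k1=λy_n ⇒ h·k1=z·y_n;  k2=λ(1+3/4z)y_n ⇒ h·k2=z(1+3/4z)y_n
  y_{n+1}/y_n = 1 + 3/4z + 1/4z(1+3/4z) = 1 + z + 3/16z²
  R(z) = 1 + z + 3/16z².

Need |R(x)|<1, x<0.
x=-1.13: |R|=0.1094
R=1: x+3/16x²=0 ⇒ x=−16/3=-5.3333; min R=1−1/(4·3/16)=-0.3333>−1
Confirm numerically:
  x=-4.237: |R|=0.12903 <1
  x=-3.686: |R|=0.13851 <1
  x=-2.359: |R|=0.31558 <1
  x=-5.707: |R|=1.39985 >1
  x=-5.633: |R|=1.31650 >1
So |R|<1 on (-5.3333, 0).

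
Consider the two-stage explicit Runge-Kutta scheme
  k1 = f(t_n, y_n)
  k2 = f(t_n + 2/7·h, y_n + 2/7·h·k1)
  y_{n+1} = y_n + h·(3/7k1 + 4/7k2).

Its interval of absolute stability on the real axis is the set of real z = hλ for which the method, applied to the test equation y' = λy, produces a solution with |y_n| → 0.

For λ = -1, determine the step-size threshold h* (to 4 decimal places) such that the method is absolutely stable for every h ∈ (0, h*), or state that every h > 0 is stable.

(-6.1250,0); λ=-1 ⇒ h* = (49/8)/1 = 6.1250.

With y'=λy (z=hλ):
  k1=λy_n ⇒ h·k1=z·y_n;  k2=λ(1+2/7z)y_n ⇒ h·k2=z(1+2/7z)y_n
  y_{n+1}/y_n = 1 + 3/7z + 4/7z(1+2/7z) = 1 + z + 8/49z²
  Hence R(z) = 1 + z + 8/49z².

Need |R(x)|<1, x<0.
x=-1.02: |R|=0.1499
R=1: x+8/49x²=0 ⇒ x=−49/8=-6.1250; min R=1−1/(4·8/49)=-0.5312>−1
Confirm numerically:
  x=-4.351: |R|=0.26019 <1
  x=-4.089: |R|=0.35922 <1
  x=-4.056: |R|=0.37010 <1
  x=-3.582: |R|=0.48719 <1
  x=-6.609: |R|=1.52225 >1
  x=-6.526: |R|=1.42725 >1
  x=-6.391: |R|=1.27755 >1
So |R|<1 on (-6.1250, 0).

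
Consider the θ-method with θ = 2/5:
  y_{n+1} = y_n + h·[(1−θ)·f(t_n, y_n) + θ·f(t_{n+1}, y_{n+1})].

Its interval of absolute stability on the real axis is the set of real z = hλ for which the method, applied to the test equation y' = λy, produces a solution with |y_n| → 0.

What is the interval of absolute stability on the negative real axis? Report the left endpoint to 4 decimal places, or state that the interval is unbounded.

On y'=λy, z=hλ:
  y_{n+1} = y_n + z·[3/5·y_n + 2/5·y_{n+1}] ⇒ (1 − 2/5z)y_{n+1} = (1 + 3/5z)y_n
  ⇒ R(z) = (1 + 3/5z)/(1 − 2/5z).

Find x<0 with |R(x)|<1.
x=-0.8: |R|=0.3939
R=−1: 1+3/5x = −1+2/5x ⇒ -1/5x=2 ⇒ x=2/(-1/5)=-10.0000
Confirm numerically:
  x=-8.525: |R|=0.93311 <1
  x=-8.043: |R|=0.90719 <1
  x=-7.826: |R|=0.89473 <1
  x=-6.256: |R|=0.78620 <1
  x=-10.480: |R|=1.01849 >1
  x=-10.298: |R|=1.01164 >1
  x=-10.084: |R|=1.00334 >1
Interval (-10.0000, 0).

z∈(-10.0000,0).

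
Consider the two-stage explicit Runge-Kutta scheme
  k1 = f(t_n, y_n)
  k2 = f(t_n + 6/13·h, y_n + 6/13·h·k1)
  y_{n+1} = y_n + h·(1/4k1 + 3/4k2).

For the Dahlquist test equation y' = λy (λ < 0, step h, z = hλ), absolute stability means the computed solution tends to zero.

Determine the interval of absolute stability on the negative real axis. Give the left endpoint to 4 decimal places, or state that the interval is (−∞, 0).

Test eqn y'=λy, z=hλ:
  k1=λy_n ⇒ h·k1=z·y_n;  k2=λ(1+6/13z)y_n ⇒ h·k2=z(1+6/13z)y_n
  y_{n+1}/y_n = 1 + 1/4z + 3/4z(1+6/13z) = 1 + z + 9/26z²
  R(z) = 1 + z + 9/26z².

Find x<0 with |R(x)|<1.
x=-1.08: |R|=0.3238
R=1: x+9/26x²=0 ⇒ x=−26/9=-2.8889; min R=1−1/(4·9/26)=0.2778>−1
Confirm numerically:
  x=-2.772: |R|=0.88784 <1
  x=-2.096: |R|=0.42473 <1
  x=-1.921: |R|=0.35639 <1
  x=-1.442: |R|=0.27778 <1
  x=-3.034: |R|=1.15240 >1
  x=-2.939: |R|=1.05098 >1
Stable set (-2.8889, 0).

(-2.8889, 0).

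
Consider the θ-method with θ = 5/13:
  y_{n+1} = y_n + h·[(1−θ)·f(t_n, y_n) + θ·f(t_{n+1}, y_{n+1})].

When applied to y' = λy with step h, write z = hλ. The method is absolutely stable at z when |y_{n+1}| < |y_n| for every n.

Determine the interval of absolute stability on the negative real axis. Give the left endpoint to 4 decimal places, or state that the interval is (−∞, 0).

With y'=λy (z=hλ):
  y_{n+1} = y_n + z·[8/13·y_n + 5/13·y_{n+1}] ⇒ (1 − 5/13z)y_{n+1} = (1 + 8/13z)y_n
  so R(z) = (1 + 8/13z)/(1 − 5/13z).

Find x<0 with |R(x)|<1.
x=-0.85: |R|=0.3594
R=−1: 1+8/13x = −1+5/13x ⇒ -3/13x=2 ⇒ x=2/(-3/13)=-8.6667
Confirm numerically:
  x=-7.732: |R|=0.94572 <1
  x=-5.331: |R|=0.74765 <1
  x=-4.414: |R|=0.63621 <1
  x=-9.107: |R|=1.02257 >1
  x=-8.878: |R|=1.01105 >1
Stable set (-8.6667, 0).

(-8.6667, 0).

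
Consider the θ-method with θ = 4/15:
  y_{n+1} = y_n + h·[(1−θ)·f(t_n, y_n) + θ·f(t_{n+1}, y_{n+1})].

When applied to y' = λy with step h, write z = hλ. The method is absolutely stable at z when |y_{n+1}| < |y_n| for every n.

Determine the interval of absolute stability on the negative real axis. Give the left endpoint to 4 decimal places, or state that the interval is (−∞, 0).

With y'=λy (z=hλ):
  y_{n+1} = y_n + z·[11/15·y_n + 4/15·y_{n+1}] ⇒ (1 − 4/15z)y_{n+1} = (1 + 11/15z)y_n
  R(z) = (1 + 11/15z)/(1 − 4/15z).

Find x<0 with |R(x)|<1.
x=-1.32: |R|=0.0237
R=−1: 1+11/15x = −1+4/15x ⇒ -7/15x=2 ⇒ x=2/(-7/15)=-4.2857
Confirm numerically:
  x=-3.586: |R|=0.83308 <1
  x=-3.445: |R|=0.79552 <1
  x=-1.894: |R|=0.25842 <1
  x=-4.538: |R|=1.05327 >1
  x=-4.422: |R|=1.02919 >1
Interval (-4.2857, 0).

z∈(-4.2857,0).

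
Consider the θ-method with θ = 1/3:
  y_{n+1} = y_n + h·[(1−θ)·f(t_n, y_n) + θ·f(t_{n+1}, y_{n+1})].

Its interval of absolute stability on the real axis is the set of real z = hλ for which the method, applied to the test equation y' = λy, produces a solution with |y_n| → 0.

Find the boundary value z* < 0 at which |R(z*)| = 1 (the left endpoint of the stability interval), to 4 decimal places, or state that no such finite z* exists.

left endpoint -6.0000.

Test eqn y'=λy, z=hλ:
  y_{n+1} = y_n + z·[2/3·y_n + 1/3·y_{n+1}] ⇒ (1 − 1/3z)y_{n+1} = (1 + 2/3z)y_n
  ⇒ R(z) = (1 + 2/3z)/(1 − 1/3z).

Find x<0 with |R(x)|<1.
x=-1.39: |R|=0.0501
R=−1: 1+2/3x = −1+1/3x ⇒ -1/3x=2 ⇒ x=2/(-1/3)=-6.0000
Confirm numerically:
  x=-4.765: |R|=0.84095 <1
  x=-4.664: |R|=0.82568 <1
  x=-3.899: |R|=0.69546 <1
  x=-2.992: |R|=0.49800 <1
  x=-6.445: |R|=1.04711 >1
  x=-6.424: |R|=1.04499 >1
  x=-6.341: |R|=1.03651 >1
Interval (-6.0000, 0).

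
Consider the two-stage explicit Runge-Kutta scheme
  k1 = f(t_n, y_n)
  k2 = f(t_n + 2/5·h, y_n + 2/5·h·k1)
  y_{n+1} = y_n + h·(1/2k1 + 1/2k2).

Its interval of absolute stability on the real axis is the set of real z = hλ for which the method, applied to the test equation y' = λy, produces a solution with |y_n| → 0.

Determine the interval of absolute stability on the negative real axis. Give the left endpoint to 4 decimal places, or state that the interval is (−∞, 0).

Set f=λy, z=hλ:
  k1=λy_n ⇒ h·k1=z·y_n;  k2=λ(1+2/5z)y_n ⇒ h·k2=z(1+2/5z)y_n
  y_{n+1}/y_n = 1 + 1/2z + 1/2z(1+2/5z) = 1 + z + 1/5z²
  so R(z) = 1 + z + 1/5z².

Boundary: |R(x)|=1, x<0.
x=-0.55: |R|=0.5105
R=1: x+1/5x²=0 ⇒ x=−5=-5.0000; min R=1−1/(4·1/5)=-0.2500>−1
Confirm numerically:
  x=-3.529: |R|=0.03823 <1
  x=-2.871: |R|=0.22247 <1
  x=-2.502: |R|=0.25000 <1
  x=-5.527: |R|=1.58255 >1
  x=-5.346: |R|=1.36994 >1
Stable set (-5.0000, 0).

(-5.0000, 0).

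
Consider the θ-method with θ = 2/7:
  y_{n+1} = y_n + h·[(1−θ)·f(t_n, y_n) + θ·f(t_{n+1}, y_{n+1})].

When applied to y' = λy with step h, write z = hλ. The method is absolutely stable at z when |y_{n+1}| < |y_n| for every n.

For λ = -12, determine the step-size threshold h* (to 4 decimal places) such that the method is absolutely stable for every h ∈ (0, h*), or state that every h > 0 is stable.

(-4.6667,0); λ=-12 ⇒ h* = (14/3)/12 = 0.3889.

On y'=λy, z=hλ:
  y_{n+1} = y_n + z·[5/7·y_n + 2/7·y_{n+1}] ⇒ (1 − 2/7z)y_{n+1} = (1 + 5/7z)y_n
  so R(z) = (1 + 5/7z)/(1 − 2/7z).

Solve |R(x)|<1 on ℝ⁻.
x=-0.5: |R|=0.5625
R=−1: 1+5/7x = −1+2/7x ⇒ -3/7x=2 ⇒ x=2/(-3/7)=-4.6667
Confirm numerically:
  x=-3.630: |R|=0.78191 <1
  x=-3.042: |R|=0.62748 <1
  x=-2.253: |R|=0.37068 <1
  x=-5.023: |R|=1.06271 >1
  x=-4.979: |R|=1.05525 >1
So |R|<1 on (-4.6667, 0).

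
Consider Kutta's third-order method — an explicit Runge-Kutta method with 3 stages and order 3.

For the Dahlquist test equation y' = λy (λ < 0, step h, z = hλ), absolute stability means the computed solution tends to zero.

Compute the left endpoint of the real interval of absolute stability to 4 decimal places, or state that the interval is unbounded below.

z* = -2.5127.

With y'=λy (z=hλ):
  order 3, 3-stage ⇒ R(z)=1+z+z^2/2+z^3/6
  (e.g. R(-0.7)=0.48783, |R|=0.48783)

Boundary: |R(x)|=1, x<0.
x=-0.7: |R|=0.4878
|R(-1.88)|=0.2202 |R(-1.01)|=0.3283 |R(-0.95)|=0.3584
Bisect:
  x_lo=-3.3315 |R|=2.9446  x_hi=-0.2986 |R|=0.7415
  mid=-1.81505 |R|=0.16444 →hi
  mid=-2.57326 |R|=1.10231 →lo
  mid=-2.19416 |R|=0.54756 →hi
  mid=-2.38371 |R|=0.80008 →hi
  mid=-2.47849 |R|=0.94455 →hi
  mid=-2.52588 |R|=1.02172 →lo
  mid=-2.50218 |R|=0.98272 →hi
  ...
  [-2.51292,-2.51273] ⇒ x*=-2.5127
Interval (-2.5127, 0).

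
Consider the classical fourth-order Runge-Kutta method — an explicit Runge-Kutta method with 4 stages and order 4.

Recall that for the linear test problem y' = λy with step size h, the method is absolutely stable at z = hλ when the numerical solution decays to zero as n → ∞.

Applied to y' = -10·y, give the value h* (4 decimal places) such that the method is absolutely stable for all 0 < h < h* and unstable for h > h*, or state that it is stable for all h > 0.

With y'=λy (z=hλ):
  order 4, 4-stage ⇒ R(z)=1+z+z^2/2+z^3/6+z^4/24
  (e.g. R(-1.79)=0.28392, |R|=0.28392)

Solve |R(x)|<1 on ℝ⁻.
x=-1.79: |R|=0.2839
|R(-3.01)|=1.3951 |R(-2.95)|=1.2781 |R(-0.53)|=0.5889
Bisect:
  x_lo=-3.5367 |R|=2.8636  x_hi=-0.1694 |R|=0.8442
  mid=-1.85309 |R|=0.29464 →hi
  mid=-2.69492 |R|=0.87208 →hi
  mid=-3.11583 |R|=1.62396 →lo
  mid=-2.90538 |R|=1.19666 →lo
  mid=-2.80015 |R|=1.02263 →lo
  mid=-2.74753 |R|=0.94454 →hi
  mid=-2.77384 |R|=0.98287 →hi
  mid=-2.78699 |R|=1.00257 →lo
  mid=-2.78042 |R|=0.99267 →hi
  ...
  [-2.78535,-2.78514] ⇒ x*=-2.7853
Interval (-2.7853, 0).

(-2.7853,0); λ=-10 ⇒ h* = 0.2785.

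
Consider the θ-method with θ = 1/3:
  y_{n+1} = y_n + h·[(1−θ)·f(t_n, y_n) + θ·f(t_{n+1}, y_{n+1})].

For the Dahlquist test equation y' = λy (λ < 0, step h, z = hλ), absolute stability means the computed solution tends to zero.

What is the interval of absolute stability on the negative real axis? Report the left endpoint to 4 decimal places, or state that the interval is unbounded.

(-6.0000, 0).

On y'=λy, z=hλ:
  y_{n+1} = y_n + z·[2/3·y_n + 1/3·y_{n+1}] ⇒ (1 − 1/3z)y_{n+1} = (1 + 2/3z)y_n
  ⇒ R(z) = (1 + 2/3z)/(1 − 1/3z).

Solve |R(x)|<1 on ℝ⁻.
x=-0.96: |R|=0.2727
R=−1: 1+2/3x = −1+1/3x ⇒ -1/3x=2 ⇒ x=2/(-1/3)=-6.0000
Confirm numerically:
  x=-4.781: |R|=0.84334 <1
  x=-3.951: |R|=0.70522 <1
  x=-2.631: |R|=0.40170 <1
  x=-2.445: |R|=0.34711 <1
  x=-6.591: |R|=1.06162 >1
  x=-6.512: |R|=1.05383 >1
  x=-6.254: |R|=1.02745 >1
So |R|<1 on (-6.0000, 0).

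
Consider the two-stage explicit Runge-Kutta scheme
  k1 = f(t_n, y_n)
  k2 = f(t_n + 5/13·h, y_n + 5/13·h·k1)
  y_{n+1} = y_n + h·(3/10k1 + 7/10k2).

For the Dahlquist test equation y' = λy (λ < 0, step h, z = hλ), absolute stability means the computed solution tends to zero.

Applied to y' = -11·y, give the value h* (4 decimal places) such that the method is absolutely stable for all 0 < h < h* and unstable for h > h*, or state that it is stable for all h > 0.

With y'=λy (z=hλ):
  k1=λy_n ⇒ h·k1=z·y_n;  k2=λ(1+5/13z)y_n ⇒ h·k2=z(1+5/13z)y_n
  y_{n+1}/y_n = 1 + 3/10z + 7/10z(1+5/13z) = 1 + z + 7/26z²
  ⇒ R(z) = 1 + z + 7/26z².

Find x<0 with |R(x)|<1.
x=-0.94: |R|=0.2979
R=1: x+7/26x²=0 ⇒ x=−26/7=-3.7143; min R=1−1/(4·7/26)=0.0714>−1
Confirm numerically:
  x=-3.422: |R|=0.73071 <1
  x=-1.695: |R|=0.07851 <1
  x=-1.507: |R|=0.10444 <1
  x=-3.994: |R|=1.30078 >1
  x=-3.972: |R|=1.27560 >1
  x=-3.886: |R|=1.17965 >1
Stable set (-3.7143, 0).

(-3.7143,0); λ=-11 ⇒ h* = (26/7)/11 = 0.3377.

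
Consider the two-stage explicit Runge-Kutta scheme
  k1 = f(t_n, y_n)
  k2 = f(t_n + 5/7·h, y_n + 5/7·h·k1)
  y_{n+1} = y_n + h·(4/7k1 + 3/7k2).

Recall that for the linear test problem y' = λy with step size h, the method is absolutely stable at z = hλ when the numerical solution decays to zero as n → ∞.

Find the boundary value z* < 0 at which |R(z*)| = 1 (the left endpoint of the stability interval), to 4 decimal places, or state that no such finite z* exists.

z* = -3.2667.

With y'=λy (z=hλ):
  k1=λy_n ⇒ h·k1=z·y_n;  k2=λ(1+5/7z)y_n ⇒ h·k2=z(1+5/7z)y_n
  y_{n+1}/y_n = 1 + 4/7z + 3/7z(1+5/7z) = 1 + z + 15/49z²
  ⇒ R(z) = 1 + z + 15/49z².

Need |R(x)|<1, x<0.
x=-0.97: |R|=0.3180
R=1: x+15/49x²=0 ⇒ x=−49/15=-3.2667; min R=1−1/(4·15/49)=0.1833>−1
Confirm numerically:
  x=-2.875: |R|=0.65529 <1
  x=-2.762: |R|=0.57330 <1
  x=-2.569: |R|=0.45134 <1
  x=-1.614: |R|=0.18345 <1
  x=-3.681: |R|=1.46689 >1
  x=-3.669: |R|=1.45189 >1
  x=-3.336: |R|=1.07080 >1
Interval (-3.2667, 0).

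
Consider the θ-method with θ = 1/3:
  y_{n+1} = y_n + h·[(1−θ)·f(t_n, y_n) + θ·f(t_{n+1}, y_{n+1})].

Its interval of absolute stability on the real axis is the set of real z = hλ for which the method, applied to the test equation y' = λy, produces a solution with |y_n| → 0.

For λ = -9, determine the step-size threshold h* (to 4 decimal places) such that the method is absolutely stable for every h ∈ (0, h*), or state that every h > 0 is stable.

(-6.0000,0); λ=-9 ⇒ h* = (6)/9 = 0.6667.

Set f=λy, z=hλ:
  y_{n+1} = y_n + z·[2/3·y_n + 1/3·y_{n+1}] ⇒ (1 − 1/3z)y_{n+1} = (1 + 2/3z)y_n
  R(z) = (1 + 2/3z)/(1 − 1/3z).

Solve |R(x)|<1 on ℝ⁻.
x=-1.44: |R|=0.0270
R=−1: 1+2/3x = −1+1/3x ⇒ -1/3x=2 ⇒ x=2/(-1/3)=-6.0000
Confirm numerically:
  x=-4.698: |R|=0.83087 <1
  x=-4.056: |R|=0.72449 <1
  x=-2.972: |R|=0.49297 <1
  x=-6.252: |R|=1.02724 >1
  x=-6.112: |R|=1.01229 >1
Stable set (-6.0000, 0).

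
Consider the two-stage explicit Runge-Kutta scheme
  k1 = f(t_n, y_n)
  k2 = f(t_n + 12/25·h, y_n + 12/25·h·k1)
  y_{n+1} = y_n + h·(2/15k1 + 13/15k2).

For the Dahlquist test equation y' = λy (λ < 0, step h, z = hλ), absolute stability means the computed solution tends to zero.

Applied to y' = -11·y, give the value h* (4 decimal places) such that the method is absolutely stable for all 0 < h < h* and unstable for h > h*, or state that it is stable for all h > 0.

(-2.4038,0); λ=-11 ⇒ h* = (125/52)/11 = 0.2185.

On y'=λy, z=hλ:
  k1=λy_n ⇒ h·k1=z·y_n;  k2=λ(1+12/25z)y_n ⇒ h·k2=z(1+12/25z)y_n
  y_{n+1}/y_n = 1 + 2/15z + 13/15z(1+12/25z) = 1 + z + 52/125z²
  R(z) = 1 + z + 52/125z².

Find x<0 with |R(x)|<1.
x=-0.8: |R|=0.4662
R=1: x+52/125x²=0 ⇒ x=−125/52=-2.4038; min R=1−1/(4·52/125)=0.3990>−1
Confirm numerically:
  x=-2.251: |R|=0.85687 <1
  x=-2.130: |R|=0.75735 <1
  x=-1.790: |R|=0.54291 <1
  x=-1.544: |R|=0.44772 <1
  x=-2.907: |R|=1.60847 >1
  x=-2.906: |R|=1.60705 >1
So |R|<1 on (-2.4038, 0).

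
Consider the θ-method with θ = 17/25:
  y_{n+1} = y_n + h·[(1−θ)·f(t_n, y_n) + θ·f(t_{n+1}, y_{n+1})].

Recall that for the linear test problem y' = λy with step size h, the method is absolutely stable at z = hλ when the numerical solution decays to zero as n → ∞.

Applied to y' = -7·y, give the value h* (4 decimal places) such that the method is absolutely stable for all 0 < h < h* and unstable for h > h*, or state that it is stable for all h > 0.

Set f=λy, z=hλ:
  y_{n+1} = y_n + z·[8/25·y_n + 17/25·y_{n+1}] ⇒ (1 − 17/25z)y_{n+1} = (1 + 8/25z)y_n
  ⇒ R(z) = (1 + 8/25z)/(1 − 17/25z).

Solve |R(x)|<1 on ℝ⁻.
x=-1.13: |R|=0.3610
x=-2: |R|=0.1525
x=-10: |R|=0.2821
x=-100: |R|=0.4493
θ=17/25≥1/2 ⇒ |1+8/25x|<|1−17/25x| ∀x<0 ⇒ interval (−∞,0).

interval (−∞, 0). Any h>0 works for λ=-7.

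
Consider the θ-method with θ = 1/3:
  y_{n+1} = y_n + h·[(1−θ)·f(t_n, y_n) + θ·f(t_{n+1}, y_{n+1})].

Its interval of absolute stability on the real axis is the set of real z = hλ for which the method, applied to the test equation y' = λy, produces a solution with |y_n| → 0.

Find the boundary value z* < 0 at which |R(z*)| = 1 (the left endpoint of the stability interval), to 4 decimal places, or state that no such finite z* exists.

Set f=λy, z=hλ:
  y_{n+1} = y_n + z·[2/3·y_n + 1/3·y_{n+1}] ⇒ (1 − 1/3z)y_{n+1} = (1 + 2/3z)y_n
  ⇒ R(z) = (1 + 2/3z)/(1 − 1/3z).

Solve |R(x)|<1 on ℝ⁻.
x=-0.38: |R|=0.6627
R=−1: 1+2/3x = −1+1/3x ⇒ -1/3x=2 ⇒ x=2/(-1/3)=-6.0000
Confirm numerically:
  x=-5.883: |R|=0.98683 <1
  x=-5.343: |R|=0.92125 <1
  x=-4.477: |R|=0.79631 <1
  x=-6.594: |R|=1.06191 >1
  x=-6.073: |R|=1.00805 >1
So |R|<1 on (-6.0000, 0).

z* = -6.0000.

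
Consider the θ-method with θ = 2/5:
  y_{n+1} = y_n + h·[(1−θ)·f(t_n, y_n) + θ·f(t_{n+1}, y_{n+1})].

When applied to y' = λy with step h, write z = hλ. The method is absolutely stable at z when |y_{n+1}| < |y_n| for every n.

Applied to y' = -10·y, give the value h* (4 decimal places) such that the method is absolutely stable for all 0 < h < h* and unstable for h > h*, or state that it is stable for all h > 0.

(-10.0000,0); λ=-10 ⇒ h* = (10)/10 = 1.0000.

On y'=λy, z=hλ:
  y_{n+1} = y_n + z·[3/5·y_n + 2/5·y_{n+1}] ⇒ (1 − 2/5z)y_{n+1} = (1 + 3/5z)y_n
  ⇒ R(z) = (1 + 3/5z)/(1 − 2/5z).

Boundary: |R(x)|=1, x<0.
x=-1.46: |R|=0.0783
R=−1: 1+3/5x = −1+2/5x ⇒ -1/5x=2 ⇒ x=2/(-1/5)=-10.0000
Confirm numerically:
  x=-9.370: |R|=0.97346 <1
  x=-7.883: |R|=0.89805 <1
  x=-4.933: |R|=0.65916 <1
  x=-10.262: |R|=1.01026 >1
  x=-10.057: |R|=1.00227 >1
Stable set (-10.0000, 0).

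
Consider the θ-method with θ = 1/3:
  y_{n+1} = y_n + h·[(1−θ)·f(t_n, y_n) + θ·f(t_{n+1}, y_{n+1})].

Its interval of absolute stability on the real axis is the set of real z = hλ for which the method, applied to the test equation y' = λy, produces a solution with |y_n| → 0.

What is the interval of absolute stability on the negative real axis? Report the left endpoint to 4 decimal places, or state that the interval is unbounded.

z∈(-6.0000,0).

Set f=λy, z=hλ:
  y_{n+1} = y_n + z·[2/3·y_n + 1/3·y_{n+1}] ⇒ (1 − 1/3z)y_{n+1} = (1 + 2/3z)y_n
  Hence R(z) = (1 + 2/3z)/(1 − 1/3z).

Need |R(x)|<1, x<0.
x=-1.47: |R|=0.0134
R=−1: 1+2/3x = −1+1/3x ⇒ -1/3x=2 ⇒ x=2/(-1/3)=-6.0000
Confirm numerically:
  x=-5.867: |R|=0.98500 <1
  x=-4.714: |R|=0.83329 <1
  x=-2.890: |R|=0.47199 <1
  x=-6.483: |R|=1.05093 >1
  x=-6.399: |R|=1.04245 >1
  x=-6.379: |R|=1.04041 >1
So |R|<1 on (-6.0000, 0).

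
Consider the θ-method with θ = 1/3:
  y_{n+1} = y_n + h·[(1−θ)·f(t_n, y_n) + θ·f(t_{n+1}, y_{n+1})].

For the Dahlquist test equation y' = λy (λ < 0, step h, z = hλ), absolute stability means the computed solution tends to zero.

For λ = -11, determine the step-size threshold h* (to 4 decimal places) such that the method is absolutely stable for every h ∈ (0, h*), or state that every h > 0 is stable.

Set f=λy, z=hλ:
  y_{n+1} = y_n + z·[2/3·y_n + 1/3·y_{n+1}] ⇒ (1 − 1/3z)y_{n+1} = (1 + 2/3z)y_n
  R(z) = (1 + 2/3z)/(1 − 1/3z).

Find x<0 with |R(x)|<1.
x=-0.42: |R|=0.6316
R=−1: 1+2/3x = −1+1/3x ⇒ -1/3x=2 ⇒ x=2/(-1/3)=-6.0000
Confirm numerically:
  x=-5.855: |R|=0.98363 <1
  x=-5.618: |R|=0.95567 <1
  x=-5.119: |R|=0.89149 <1
  x=-3.096: |R|=0.52362 <1
  x=-6.383: |R|=1.04082 >1
  x=-6.382: |R|=1.04072 >1
  x=-6.290: |R|=1.03122 >1
Interval (-6.0000, 0).

(-6.0000,0); λ=-11 ⇒ h* = (6)/11 = 0.5455.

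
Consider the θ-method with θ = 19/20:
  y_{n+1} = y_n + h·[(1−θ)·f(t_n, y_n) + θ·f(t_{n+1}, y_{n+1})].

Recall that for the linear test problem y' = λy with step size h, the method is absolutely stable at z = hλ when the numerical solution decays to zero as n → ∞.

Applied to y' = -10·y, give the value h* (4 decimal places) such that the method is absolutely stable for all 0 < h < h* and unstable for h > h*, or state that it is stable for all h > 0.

(−∞, 0) — no finite endpoint. Any h>0 works for λ=-10.

Test eqn y'=λy, z=hλ:
  y_{n+1} = y_n + z·[1/20·y_n + 19/20·y_{n+1}] ⇒ (1 − 19/20z)y_{n+1} = (1 + 1/20z)y_n
  Hence R(z) = (1 + 1/20z)/(1 − 19/20z).

Solve |R(x)|<1 on ℝ⁻.
x=-0.95: |R|=0.5007
x=-2: |R|=0.3103
x=-10: |R|=0.0476
x=-100: |R|=0.0417
θ=19/20≥1/2 ⇒ |1+1/20x|<|1−19/20x| ∀x<0 ⇒ interval (−∞,0).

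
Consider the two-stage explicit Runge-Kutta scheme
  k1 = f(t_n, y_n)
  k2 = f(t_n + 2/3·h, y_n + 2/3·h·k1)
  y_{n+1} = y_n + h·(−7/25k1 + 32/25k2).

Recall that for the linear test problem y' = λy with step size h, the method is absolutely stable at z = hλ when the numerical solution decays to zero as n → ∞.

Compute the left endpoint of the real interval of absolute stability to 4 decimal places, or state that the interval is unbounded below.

With y'=λy (z=hλ):
  k1=λy_n ⇒ h·k1=z·y_n;  k2=λ(1+2/3z)y_n ⇒ h·k2=z(1+2/3z)y_n
  y_{n+1}/y_n = 1 − 7/25z + 32/25z(1+2/3z) = 1 + z + 64/75z²
  ⇒ R(z) = 1 + z + 64/75z².

Solve |R(x)|<1 on ℝ⁻.
x=-0.55: |R|=0.7081
R=1: x+64/75x²=0 ⇒ x=−75/64=-1.1719; min R=1−1/(4·64/75)=0.7070>−1
Confirm numerically:
  x=-1.127: |R|=0.95684 <1
  x=-1.107: |R|=0.93872 <1
  x=-1.087: |R|=0.92127 <1
  x=-0.606: |R|=0.70737 <1
  x=-1.434: |R|=1.32076 >1
  x=-1.353: |R|=1.20912 >1
Stable set (-1.1719, 0).

left endpoint -1.1719.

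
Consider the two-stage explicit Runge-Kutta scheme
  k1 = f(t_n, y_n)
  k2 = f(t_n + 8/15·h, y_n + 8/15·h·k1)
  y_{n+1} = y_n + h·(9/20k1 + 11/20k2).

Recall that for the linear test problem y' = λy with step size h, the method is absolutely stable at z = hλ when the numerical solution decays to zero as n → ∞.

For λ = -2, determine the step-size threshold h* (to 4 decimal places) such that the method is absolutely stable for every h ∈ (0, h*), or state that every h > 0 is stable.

On y'=λy, z=hλ:
  k1=λy_n ⇒ h·k1=z·y_n;  k2=λ(1+8/15z)y_n ⇒ h·k2=z(1+8/15z)y_n
  y_{n+1}/y_n = 1 + 9/20z + 11/20z(1+8/15z) = 1 + z + 22/75z²
  ⇒ R(z) = 1 + z + 22/75z².

Boundary: |R(x)|=1, x<0.
x=-0.83: |R|=0.3721
R=1: x+22/75x²=0 ⇒ x=−75/22=-3.4091; min R=1−1/(4·22/75)=0.1477>−1
Confirm numerically:
  x=-2.858: |R|=0.53799 <1
  x=-2.741: |R|=0.46284 <1
  x=-2.608: |R|=0.38715 <1
  x=-1.614: |R|=0.15013 <1
  x=-3.619: |R|=1.22283 >1
  x=-3.600: |R|=1.20160 >1
So |R|<1 on (-3.4091, 0).

(-3.4091,0); λ=-2 ⇒ h* = (75/22)/2 = 1.7045.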